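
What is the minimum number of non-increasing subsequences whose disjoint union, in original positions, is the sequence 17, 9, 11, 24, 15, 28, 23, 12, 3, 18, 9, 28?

5

Place each on the leftmost legal pile:
17 → new pile 1 (tops now [17])
9 → pile 1 (tops now [9])
11 → new pile 2 (tops now [9, 11])
24 → new pile 3 (tops now [9, 11, 24])
15 → pile 3 (tops now [9, 11, 15])
28 → new pile 4 (tops now [9, 11, 15, 28])
23 → pile 4 (tops now [9, 11, 15, 23])
12 → pile 3 (tops now [9, 11, 12, 23])
3 → pile 1 (tops now [3, 11, 12, 23])
18 → pile 4 (tops now [3, 11, 12, 18])
9 → pile 2 (tops now [3, 9, 12, 18])
28 → new pile 5 (tops now [3, 9, 12, 18, 28])
Five piles.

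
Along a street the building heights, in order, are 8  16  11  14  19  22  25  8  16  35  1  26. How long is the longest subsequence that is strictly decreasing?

Let dp[i] be the longest strictly decreasing subsequence ending at i:
i:      1  2  3  4  5  6  7  8  9 10 11 12
a[i]:   8 16 11 14 19 22 25  8 16 35  1 26
dp:     1  1  2  2  1  1  1  3  2  1  4  2
Maximum is 4.

4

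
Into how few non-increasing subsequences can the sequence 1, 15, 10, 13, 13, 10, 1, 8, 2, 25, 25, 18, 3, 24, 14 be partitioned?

Place each on the leftmost legal pile:
1 → new pile 1 (tops now [1])
15 → new pile 2 (tops now [1, 15])
10 → pile 2 (tops now [1, 10])
13 → new pile 3 (tops now [1, 10, 13])
13 → pile 3 (tops now [1, 10, 13])
10 → pile 2 (tops now [1, 10, 13])
1 → pile 1 (tops now [1, 10, 13])
8 → pile 2 (tops now [1, 8, 13])
2 → pile 2 (tops now [1, 2, 13])
25 → new pile 4 (tops now [1, 2, 13, 25])
25 → pile 4 (tops now [1, 2, 13, 25])
18 → pile 4 (tops now [1, 2, 13, 18])
3 → pile 3 (tops now [1, 2, 3, 18])
24 → new pile 5 (tops now [1, 2, 3, 18, 24])
14 → pile 4 (tops now [1, 2, 3, 14, 24])
Five piles.

5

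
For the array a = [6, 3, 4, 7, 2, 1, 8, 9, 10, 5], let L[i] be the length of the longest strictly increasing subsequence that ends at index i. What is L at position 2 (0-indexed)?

dp[i] = 1 + max{dp[j] : j<i, a[j]<a[i]} (or 1 if no such j):
i:      0  1  2  3  4  5  6  7  8  9
a[i]:   6  3  4  7  2  1  8  9 10  5
dp:     1  1  2  3  1  1  4  5  6  3
At index 2 the value is 2.

2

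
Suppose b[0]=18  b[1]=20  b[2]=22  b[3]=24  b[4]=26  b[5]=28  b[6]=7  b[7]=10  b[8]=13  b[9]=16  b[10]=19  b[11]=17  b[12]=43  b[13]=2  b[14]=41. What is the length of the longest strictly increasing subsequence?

7

Track the smallest tail for each achievable length (strict):
18 → extends → [18]
20 → extends → [18, 20]
22 → extends → [18, 20, 22]
24 → extends → [18, 20, 22, 24]
26 → extends → [18, 20, 22, 24, 26]
28 → extends → [18, 20, 22, 24, 26, 28]
7 → replaces 18 → [7, 20, 22, 24, 26, 28]
10 → replaces 20 → [7, 10, 22, 24, 26, 28]
13 → replaces 22 → [7, 10, 13, 24, 26, 28]
16 → replaces 24 → [7, 10, 13, 16, 26, 28]
19 → replaces 26 → [7, 10, 13, 16, 19, 28]
17 → replaces 19 → [7, 10, 13, 16, 17, 28]
43 → extends → [7, 10, 13, 16, 17, 28, 43]
2 → replaces 7 → [2, 10, 13, 16, 17, 28, 43]
41 → replaces 43 → [2, 10, 13, 16, 17, 28, 41]
Seven tails, so the longest strictly increasing subsequence has length 7 (e.g. 18, 20, 22, 24, 26, 28, 43).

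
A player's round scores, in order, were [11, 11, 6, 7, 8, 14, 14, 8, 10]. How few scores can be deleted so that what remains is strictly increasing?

Fewest deletions = n − (longest strictly increasing subsequence).
i:      1  2  3  4  5  6  7  8  9
a[i]:  11 11  6  7  8 14 14  8 10
dp:     1  1  1  2  3  4  4  3  4
max dp = 4, so deletions = 9 − 4 = 5.

5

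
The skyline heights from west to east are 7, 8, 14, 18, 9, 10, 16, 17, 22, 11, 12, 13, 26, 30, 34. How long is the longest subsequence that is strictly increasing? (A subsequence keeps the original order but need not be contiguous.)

10

Track the smallest tail for each achievable length (strict):
7 → extends → [7]
8 → extends → [7, 8]
14 → extends → [7, 8, 14]
18 → extends → [7, 8, 14, 18]
9 → replaces 14 → [7, 8, 9, 18]
10 → replaces 18 → [7, 8, 9, 10]
16 → extends → [7, 8, 9, 10, 16]
17 → extends → [7, 8, 9, 10, 16, 17]
22 → extends → [7, 8, 9, 10, 16, 17, 22]
11 → replaces 16 → [7, 8, 9, 10, 11, 17, 22]
12 → replaces 17 → [7, 8, 9, 10, 11, 12, 22]
13 → replaces 22 → [7, 8, 9, 10, 11, 12, 13]
26 → extends → [7, 8, 9, 10, 11, 12, 13, 26]
30 → extends → [7, 8, 9, 10, 11, 12, 13, 26, 30]
34 → extends → [7, 8, 9, 10, 11, 12, 13, 26, 30, 34]
Ten tails, so the longest strictly increasing subsequence has length 10 (e.g. 7, 8, 9, 10, 16, 17, 22, 26, 30, 34).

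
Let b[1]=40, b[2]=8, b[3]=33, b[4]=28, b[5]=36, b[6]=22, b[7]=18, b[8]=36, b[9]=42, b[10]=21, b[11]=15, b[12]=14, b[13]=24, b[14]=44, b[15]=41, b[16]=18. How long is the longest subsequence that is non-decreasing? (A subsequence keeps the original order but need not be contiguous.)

Track the smallest tail for each achievable length (allowing ties):
40 → extends → [40]
8 → replaces 40 → [8]
33 → extends → [8, 33]
28 → replaces 33 → [8, 28]
36 → extends → [8, 28, 36]
22 → replaces 28 → [8, 22, 36]
18 → replaces 22 → [8, 18, 36]
36 → extends → [8, 18, 36, 36]
42 → extends → [8, 18, 36, 36, 42]
21 → replaces 36 → [8, 18, 21, 36, 42]
15 → replaces 18 → [8, 15, 21, 36, 42]
14 → replaces 15 → [8, 14, 21, 36, 42]
24 → replaces 36 → [8, 14, 21, 24, 42]
44 → extends → [8, 14, 21, 24, 42, 44]
41 → replaces 42 → [8, 14, 21, 24, 41, 44]
18 → replaces 21 → [8, 14, 18, 24, 41, 44]
Six tails, so the longest non-decreasing subsequence has length 6 (e.g. 8, 33, 36, 36, 42, 44).

6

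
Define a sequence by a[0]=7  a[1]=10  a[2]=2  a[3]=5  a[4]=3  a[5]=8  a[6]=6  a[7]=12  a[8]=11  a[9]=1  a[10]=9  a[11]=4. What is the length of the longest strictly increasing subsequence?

Track the smallest tail for each achievable length (strict):
7 → extends → [7]
10 → extends → [7, 10]
2 → replaces 7 → [2, 10]
5 → replaces 10 → [2, 5]
3 → replaces 5 → [2, 3]
8 → extends → [2, 3, 8]
6 → replaces 8 → [2, 3, 6]
12 → extends → [2, 3, 6, 12]
11 → replaces 12 → [2, 3, 6, 11]
1 → replaces 2 → [1, 3, 6, 11]
9 → replaces 11 → [1, 3, 6, 9]
4 → replaces 6 → [1, 3, 4, 9]
Four tails, so the longest strictly increasing subsequence has length 4 (e.g. 2, 5, 8, 12).

4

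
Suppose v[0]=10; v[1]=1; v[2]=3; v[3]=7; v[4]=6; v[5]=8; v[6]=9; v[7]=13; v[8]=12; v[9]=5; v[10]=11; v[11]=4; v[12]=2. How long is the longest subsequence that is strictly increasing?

6

Track the smallest tail for each achievable length (strict):
10 → extends → [10]
1 → replaces 10 → [1]
3 → extends → [1, 3]
7 → extends → [1, 3, 7]
6 → replaces 7 → [1, 3, 6]
8 → extends → [1, 3, 6, 8]
9 → extends → [1, 3, 6, 8, 9]
13 → extends → [1, 3, 6, 8, 9, 13]
12 → replaces 13 → [1, 3, 6, 8, 9, 12]
5 → replaces 6 → [1, 3, 5, 8, 9, 12]
11 → replaces 12 → [1, 3, 5, 8, 9, 11]
4 → replaces 5 → [1, 3, 4, 8, 9, 11]
2 → replaces 3 → [1, 2, 4, 8, 9, 11]
Six tails, so the longest strictly increasing subsequence has length 6 (e.g. 1, 3, 7, 8, 9, 13).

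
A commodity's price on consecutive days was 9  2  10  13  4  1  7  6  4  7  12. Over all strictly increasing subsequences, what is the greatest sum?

32

Let S[i] be the best sum of a strictly increasing subsequence ending at i:
i:      1  2  3  4  5  6  7  8  9 10 11
a[i]:   9  2 10 13  4  1  7  6  4  7 12
S:      9  2 19 32  6  1 13 12  6 19 31
Maximum is 32 (e.g. 9 + 10 + 13).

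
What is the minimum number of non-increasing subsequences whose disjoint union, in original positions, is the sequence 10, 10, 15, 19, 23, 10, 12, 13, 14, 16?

The minimum number of non-increasing subsequences covering a sequence equals the length of its longest strictly increasing subsequence.
LIS length is 5 (e.g. 10, 12, 13, 14, 16), so 5 piles are needed.

5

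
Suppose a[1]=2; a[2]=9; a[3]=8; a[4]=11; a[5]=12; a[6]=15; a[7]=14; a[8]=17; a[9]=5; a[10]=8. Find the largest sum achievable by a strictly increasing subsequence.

66

Let S[i] be the best sum of a strictly increasing subsequence ending at i:
i:      1  2  3  4  5  6  7  8  9 10
a[i]:   2  9  8 11 12 15 14 17  5  8
S:      2 11 10 22 34 49 48 66  7 15
Maximum is 66 (e.g. 2 + 9 + 11 + 12 + 15 + 17).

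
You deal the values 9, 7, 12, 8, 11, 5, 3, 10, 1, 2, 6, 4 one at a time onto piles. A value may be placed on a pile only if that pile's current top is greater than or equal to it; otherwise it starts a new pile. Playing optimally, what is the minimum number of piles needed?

3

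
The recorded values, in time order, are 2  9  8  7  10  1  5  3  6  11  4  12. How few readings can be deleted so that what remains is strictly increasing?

7

Fewest deletions = n − (longest strictly increasing subsequence).
Patience tails:
2 → extends → [2]
9 → extends → [2, 9]
8 → replaces 9 → [2, 8]
7 → replaces 8 → [2, 7]
10 → extends → [2, 7, 10]
1 → replaces 2 → [1, 7, 10]
5 → replaces 7 → [1, 5, 10]
3 → replaces 5 → [1, 3, 10]
6 → replaces 10 → [1, 3, 6]
11 → extends → [1, 3, 6, 11]
4 → replaces 6 → [1, 3, 4, 11]
12 → extends → [1, 3, 4, 11, 12]
Longest strictly increasing subsequence has length 5, so deletions = 12 − 5 = 7.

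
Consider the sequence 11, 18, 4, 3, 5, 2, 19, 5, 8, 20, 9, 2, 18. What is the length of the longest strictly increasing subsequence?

5

Let dp[i] be the length of the longest such subsequence ending at index i:
i:      1  2  3  4  5  6  7  8  9 10 11 12 13
a[i]:  11 18  4  3  5  2 19  5  8 20  9  2 18
dp:     1  2  1  1  2  1  3  2  3  4  4  1  5
Maximum dp value is 5.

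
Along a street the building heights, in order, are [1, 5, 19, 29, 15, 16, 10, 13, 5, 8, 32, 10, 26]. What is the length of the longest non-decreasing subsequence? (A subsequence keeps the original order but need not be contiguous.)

6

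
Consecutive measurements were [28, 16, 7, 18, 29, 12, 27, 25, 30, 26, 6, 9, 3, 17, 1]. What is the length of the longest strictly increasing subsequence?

4

Let dp[i] be the length of the longest such subsequence ending at index i:
i:      1  2  3  4  5  6  7  8  9 10 11 12 13 14 15
a[i]:  28 16  7 18 29 12 27 25 30 26  6  9  3 17  1
dp:     1  1  1  2  3  2  3  3  4  4  1  2  1  3  1
Maximum dp value is 4.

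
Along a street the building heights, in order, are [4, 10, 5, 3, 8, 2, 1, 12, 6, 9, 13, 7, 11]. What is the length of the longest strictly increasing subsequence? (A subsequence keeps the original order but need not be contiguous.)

Track the smallest tail for each achievable length (strict):
4 → extends → [4]
10 → extends → [4, 10]
5 → replaces 10 → [4, 5]
3 → replaces 4 → [3, 5]
8 → extends → [3, 5, 8]
2 → replaces 3 → [2, 5, 8]
1 → replaces 2 → [1, 5, 8]
12 → extends → [1, 5, 8, 12]
6 → replaces 8 → [1, 5, 6, 12]
9 → replaces 12 → [1, 5, 6, 9]
13 → extends → [1, 5, 6, 9, 13]
7 → replaces 9 → [1, 5, 6, 7, 13]
11 → replaces 13 → [1, 5, 6, 7, 11]
Five tails, so the longest strictly increasing subsequence has length 5 (e.g. 4, 5, 8, 12, 13).

5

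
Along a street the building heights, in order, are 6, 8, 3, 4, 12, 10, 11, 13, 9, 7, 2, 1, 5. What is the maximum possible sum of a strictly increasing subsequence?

Let S[i] be the best sum of a strictly increasing subsequence ending at i:
i:      1  2  3  4  5  6  7  8  9 10 11 12 13
a[i]:   6  8  3  4 12 10 11 13  9  7  2  1  5
S:      6 14  3  7 26 24 35 48 23 14  2  1 12
Maximum is 48 (e.g. 6 + 8 + 10 + 11 + 13).

48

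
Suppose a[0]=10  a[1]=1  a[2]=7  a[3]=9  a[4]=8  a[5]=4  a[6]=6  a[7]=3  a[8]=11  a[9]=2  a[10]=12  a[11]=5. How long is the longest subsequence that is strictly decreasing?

6

Negate each value so 'decreasing' becomes 'increasing', then run patience tails on the negated sequence:
-10 → extends → [-10]
-1 → extends → [-10, -1]
-7 → replaces -1 → [-10, -7]
-9 → replaces -7 → [-10, -9]
-8 → extends → [-10, -9, -8]
-4 → extends → [-10, -9, -8, -4]
-6 → replaces -4 → [-10, -9, -8, -6]
-3 → extends → [-10, -9, -8, -6, -3]
-11 → replaces -10 → [-11, -9, -8, -6, -3]
-2 → extends → [-11, -9, -8, -6, -3, -2]
-12 → replaces -11 → [-12, -9, -8, -6, -3, -2]
-5 → replaces -3 → [-12, -9, -8, -6, -5, -2]
Six tails, so the longest strictly decreasing subsequence of the original has length 6.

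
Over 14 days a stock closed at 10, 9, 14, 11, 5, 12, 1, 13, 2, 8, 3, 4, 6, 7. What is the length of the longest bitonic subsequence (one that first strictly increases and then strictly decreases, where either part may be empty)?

6

inc[i] = longest strictly increasing subsequence ending at i; dec[i] = longest strictly decreasing subsequence starting at i:
i:      1  2  3  4  5  6  7  8  9 10 11 12 13 14
a[i]:  10  9 14 11  5 12  1 13  2  8  3  4  6  7
inc:    1  1  2  2  1  3  1  4  2  3  3  4  5  6
dec:    4  3  4  3  2  3  1  3  1  2  1  1  1  1
Best peak at i=8 (value 13): inc=4, dec=3, length 4+3−1 = 6.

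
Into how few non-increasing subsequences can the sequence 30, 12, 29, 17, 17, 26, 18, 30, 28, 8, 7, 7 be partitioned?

Place each on the leftmost legal pile:
30 → new pile 1 (tops now [30])
12 → pile 1 (tops now [12])
29 → new pile 2 (tops now [12, 29])
17 → pile 2 (tops now [12, 17])
17 → pile 2 (tops now [12, 17])
26 → new pile 3 (tops now [12, 17, 26])
18 → pile 3 (tops now [12, 17, 18])
30 → new pile 4 (tops now [12, 17, 18, 30])
28 → pile 4 (tops now [12, 17, 18, 28])
8 → pile 1 (tops now [8, 17, 18, 28])
7 → pile 1 (tops now [7, 17, 18, 28])
7 → pile 1 (tops now [7, 17, 18, 28])
Four piles.

4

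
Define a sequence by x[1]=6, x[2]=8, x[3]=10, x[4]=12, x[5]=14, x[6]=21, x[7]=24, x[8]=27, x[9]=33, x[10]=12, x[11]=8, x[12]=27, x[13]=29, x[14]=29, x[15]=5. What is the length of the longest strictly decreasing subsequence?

Negate each value so 'decreasing' becomes 'increasing', then run patience tails on the negated sequence:
-6 → extends → [-6]
-8 → replaces -6 → [-8]
-10 → replaces -8 → [-10]
-12 → replaces -10 → [-12]
-14 → replaces -12 → [-14]
-21 → replaces -14 → [-21]
-24 → replaces -21 → [-24]
-27 → replaces -24 → [-27]
-33 → replaces -27 → [-33]
-12 → extends → [-33, -12]
-8 → extends → [-33, -12, -8]
-27 → replaces -12 → [-33, -27, -8]
-29 → replaces -27 → [-33, -29, -8]
-29 → already a tail → [-33, -29, -8]
-5 → extends → [-33, -29, -8, -5]
Four tails, so the longest strictly decreasing subsequence of the original has length 4.

4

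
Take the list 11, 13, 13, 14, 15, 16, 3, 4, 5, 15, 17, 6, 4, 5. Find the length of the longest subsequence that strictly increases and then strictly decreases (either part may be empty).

8

inc[i] = longest strictly increasing subsequence ending at i; dec[i] = longest strictly decreasing subsequence starting at i:
i:      1  2  3  4  5  6  7  8  9 10 11 12 13 14
a[i]:  11 13 13 14 15 16  3  4  5 15 17  6  4  5
inc:    1  2  2  3  4  5  1  2  3  4  6  4  2  3
dec:    3  3  3  3  3  4  1  1  2  3  3  2  1  1
Best peak at i=6 (value 16): inc=5, dec=4, length 5+4−1 = 8.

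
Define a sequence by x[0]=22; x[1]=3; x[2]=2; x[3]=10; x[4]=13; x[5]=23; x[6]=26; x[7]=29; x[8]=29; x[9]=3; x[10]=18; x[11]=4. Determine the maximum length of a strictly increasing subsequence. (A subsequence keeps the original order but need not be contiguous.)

6

Let dp[i] be the length of the longest such subsequence ending at index i:
i:      0  1  2  3  4  5  6  7  8  9 10 11
x[i]:  22  3  2 10 13 23 26 29 29  3 18  4
dp:     1  1  1  2  3  4  5  6  6  2  4  3
Maximum dp value is 6.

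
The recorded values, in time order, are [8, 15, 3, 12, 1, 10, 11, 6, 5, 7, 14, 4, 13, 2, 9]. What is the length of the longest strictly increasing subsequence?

Let dp[i] be the length of the longest such subsequence ending at index i:
i:      1  2  3  4  5  6  7  8  9 10 11 12 13 14 15
a[i]:   8 15  3 12  1 10 11  6  5  7 14  4 13  2  9
dp:     1  2  1  2  1  2  3  2  2  3  4  2  4  2  4
Maximum dp value is 4.

4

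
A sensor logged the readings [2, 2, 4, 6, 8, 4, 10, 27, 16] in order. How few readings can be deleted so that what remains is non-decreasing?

Fewest deletions = n − (longest non-decreasing subsequence).
i:      1  2  3  4  5  6  7  8  9
a[i]:   2  2  4  6  8  4 10 27 16
dp:     1  2  3  4  5  4  6  7  7
max dp = 7, so deletions = 9 − 7 = 2.

2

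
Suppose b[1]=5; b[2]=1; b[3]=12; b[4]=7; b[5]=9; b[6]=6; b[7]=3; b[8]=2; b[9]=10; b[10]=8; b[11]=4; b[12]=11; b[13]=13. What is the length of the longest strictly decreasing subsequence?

5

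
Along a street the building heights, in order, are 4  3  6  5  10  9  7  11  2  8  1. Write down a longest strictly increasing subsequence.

Patience tails give the LIS length; then backtrack through the dp parents:
4 → extends → [4]
3 → replaces 4 → [3]
6 → extends → [3, 6]
5 → replaces 6 → [3, 5]
10 → extends → [3, 5, 10]
9 → replaces 10 → [3, 5, 9]
7 → replaces 9 → [3, 5, 7]
11 → extends → [3, 5, 7, 11]
2 → replaces 3 → [2, 5, 7, 11]
8 → replaces 11 → [2, 5, 7, 8]
1 → replaces 2 → [1, 5, 7, 8]
Length 4; one witness is 4, 6, 10, 11.

4, 6, 10, 11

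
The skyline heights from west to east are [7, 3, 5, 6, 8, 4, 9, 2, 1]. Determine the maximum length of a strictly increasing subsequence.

Let dp[i] be the length of the longest such subsequence ending at index i:
i:     1 2 3 4 5 6 7 8 9
a[i]:  7 3 5 6 8 4 9 2 1
dp:    1 1 2 3 4 2 5 1 1
Maximum dp value is 5.

5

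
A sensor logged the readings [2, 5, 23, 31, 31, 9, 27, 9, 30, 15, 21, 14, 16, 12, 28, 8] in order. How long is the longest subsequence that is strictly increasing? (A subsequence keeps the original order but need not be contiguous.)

6

Track the smallest tail for each achievable length (strict):
2 → extends → [2]
5 → extends → [2, 5]
23 → extends → [2, 5, 23]
31 → extends → [2, 5, 23, 31]
31 → already a tail → [2, 5, 23, 31]
9 → replaces 23 → [2, 5, 9, 31]
27 → replaces 31 → [2, 5, 9, 27]
9 → already a tail → [2, 5, 9, 27]
30 → extends → [2, 5, 9, 27, 30]
15 → replaces 27 → [2, 5, 9, 15, 30]
21 → replaces 30 → [2, 5, 9, 15, 21]
14 → replaces 15 → [2, 5, 9, 14, 21]
16 → replaces 21 → [2, 5, 9, 14, 16]
12 → replaces 14 → [2, 5, 9, 12, 16]
28 → extends → [2, 5, 9, 12, 16, 28]
8 → replaces 9 → [2, 5, 8, 12, 16, 28]
Six tails, so the longest strictly increasing subsequence has length 6 (e.g. 2, 5, 9, 15, 21, 28).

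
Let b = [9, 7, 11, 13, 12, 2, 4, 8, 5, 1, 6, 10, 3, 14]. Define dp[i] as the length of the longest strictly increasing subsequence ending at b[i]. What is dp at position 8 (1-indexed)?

3

dp[i] = 1 + max{dp[j] : j<i, b[j]<b[i]} (or 1 if no such j):
i:      1  2  3  4  5  6  7  8  9 10 11 12 13 14
b[i]:   9  7 11 13 12  2  4  8  5  1  6 10  3 14
dp:     1  1  2  3  3  1  2  3  3  1  4  5  2  6
At index 8 the value is 3.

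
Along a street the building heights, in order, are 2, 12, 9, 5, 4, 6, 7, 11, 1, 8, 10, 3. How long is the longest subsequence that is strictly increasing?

6

Let dp[i] be the length of the longest such subsequence ending at index i:
i:      1  2  3  4  5  6  7  8  9 10 11 12
a[i]:   2 12  9  5  4  6  7 11  1  8 10  3
dp:     1  2  2  2  2  3  4  5  1  5  6  2
Maximum dp value is 6.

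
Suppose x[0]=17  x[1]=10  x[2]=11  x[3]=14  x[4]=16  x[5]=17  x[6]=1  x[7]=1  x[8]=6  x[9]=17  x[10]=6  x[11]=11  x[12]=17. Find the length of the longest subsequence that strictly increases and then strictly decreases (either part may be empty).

inc[i] = longest strictly increasing subsequence ending at i; dec[i] = longest strictly decreasing subsequence starting at i:
i:      0  1  2  3  4  5  6  7  8  9 10 11 12
x[i]:  17 10 11 14 16 17  1  1  6 17  6 11 17
inc:    1  1  2  3  4  5  1  1  2  5  2  3  5
dec:    3  2  2  2  2  2  1  1  1  2  1  1  1
Best peak at i=5 (value 17): inc=5, dec=2, length 5+2−1 = 6.

6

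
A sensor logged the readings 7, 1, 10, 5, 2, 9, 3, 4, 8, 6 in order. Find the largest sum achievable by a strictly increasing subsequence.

Let S[i] be the best sum of a strictly increasing subsequence ending at i:
i:      1  2  3  4  5  6  7  8  9 10
a[i]:   7  1 10  5  2  9  3  4  8  6
S:      7  1 17  6  3 16  6 10 18 16
Maximum is 18 (e.g. 1 + 2 + 3 + 4 + 8).

18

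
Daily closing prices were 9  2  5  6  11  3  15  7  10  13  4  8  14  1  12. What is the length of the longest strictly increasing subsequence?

7

Track the smallest tail for each achievable length (strict):
9 → extends → [9]
2 → replaces 9 → [2]
5 → extends → [2, 5]
6 → extends → [2, 5, 6]
11 → extends → [2, 5, 6, 11]
3 → replaces 5 → [2, 3, 6, 11]
15 → extends → [2, 3, 6, 11, 15]
7 → replaces 11 → [2, 3, 6, 7, 15]
10 → replaces 15 → [2, 3, 6, 7, 10]
13 → extends → [2, 3, 6, 7, 10, 13]
4 → replaces 6 → [2, 3, 4, 7, 10, 13]
8 → replaces 10 → [2, 3, 4, 7, 8, 13]
14 → extends → [2, 3, 4, 7, 8, 13, 14]
1 → replaces 2 → [1, 3, 4, 7, 8, 13, 14]
12 → replaces 13 → [1, 3, 4, 7, 8, 12, 14]
Seven tails, so the longest strictly increasing subsequence has length 7 (e.g. 2, 5, 6, 7, 10, 13, 14).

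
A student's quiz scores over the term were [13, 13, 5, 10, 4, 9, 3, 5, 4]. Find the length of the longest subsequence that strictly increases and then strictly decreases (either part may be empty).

inc[i] = longest strictly increasing subsequence ending at i; dec[i] = longest strictly decreasing subsequence starting at i:
i:      1  2  3  4  5  6  7  8  9
a[i]:  13 13  5 10  4  9  3  5  4
inc:    1  1  1  2  1  2  1  2  2
dec:    5  5  3  4  2  3  1  2  1
Best peak at i=1 (value 13): inc=1, dec=5, length 1+5−1 = 5.

5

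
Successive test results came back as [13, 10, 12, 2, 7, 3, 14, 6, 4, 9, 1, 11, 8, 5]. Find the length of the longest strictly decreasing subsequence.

6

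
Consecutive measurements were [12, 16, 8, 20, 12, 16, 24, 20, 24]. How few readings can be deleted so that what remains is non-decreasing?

Fewest deletions = n − (longest non-decreasing subsequence).
Patience tails:
12 → extends → [12]
16 → extends → [12, 16]
8 → replaces 12 → [8, 16]
20 → extends → [8, 16, 20]
12 → replaces 16 → [8, 12, 20]
16 → replaces 20 → [8, 12, 16]
24 → extends → [8, 12, 16, 24]
20 → replaces 24 → [8, 12, 16, 20]
24 → extends → [8, 12, 16, 20, 24]
Longest non-decreasing subsequence has length 5, so deletions = 9 − 5 = 4.

4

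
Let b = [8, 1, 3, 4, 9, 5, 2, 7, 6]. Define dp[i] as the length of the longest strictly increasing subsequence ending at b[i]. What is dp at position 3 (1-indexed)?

dp[i] = 1 + max{dp[j] : j<i, b[j]<b[i]} (or 1 if no such j):
i:     1 2 3 4 5 6 7 8 9
b[i]:  8 1 3 4 9 5 2 7 6
dp:    1 1 2 3 4 4 2 5 5
At index 3 the value is 2.

2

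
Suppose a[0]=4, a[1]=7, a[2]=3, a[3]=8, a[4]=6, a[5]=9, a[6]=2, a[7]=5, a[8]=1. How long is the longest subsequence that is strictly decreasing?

Negate each value so 'decreasing' becomes 'increasing', then run patience tails on the negated sequence:
-4 → extends → [-4]
-7 → replaces -4 → [-7]
-3 → extends → [-7, -3]
-8 → replaces -7 → [-8, -3]
-6 → replaces -3 → [-8, -6]
-9 → replaces -8 → [-9, -6]
-2 → extends → [-9, -6, -2]
-5 → replaces -2 → [-9, -6, -5]
-1 → extends → [-9, -6, -5, -1]
Four tails, so the longest strictly decreasing subsequence of the original has length 4.

4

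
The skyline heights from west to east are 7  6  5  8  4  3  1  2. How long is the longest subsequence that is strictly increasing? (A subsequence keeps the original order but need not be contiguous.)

2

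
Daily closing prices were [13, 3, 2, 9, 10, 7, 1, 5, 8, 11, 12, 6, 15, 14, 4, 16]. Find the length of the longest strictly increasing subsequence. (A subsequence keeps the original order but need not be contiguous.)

7

Let dp[i] be the length of the longest such subsequence ending at index i:
i:      1  2  3  4  5  6  7  8  9 10 11 12 13 14 15 16
a[i]:  13  3  2  9 10  7  1  5  8 11 12  6 15 14  4 16
dp:     1  1  1  2  3  2  1  2  3  4  5  3  6  6  2  7
Maximum dp value is 7.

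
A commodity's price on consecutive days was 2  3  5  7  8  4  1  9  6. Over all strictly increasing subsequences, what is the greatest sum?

34

Let S[i] be the best sum of a strictly increasing subsequence ending at i:
i:      1  2  3  4  5  6  7  8  9
a[i]:   2  3  5  7  8  4  1  9  6
S:      2  5 10 17 25  9  1 34 16
Maximum is 34 (e.g. 2 + 3 + 5 + 7 + 8 + 9).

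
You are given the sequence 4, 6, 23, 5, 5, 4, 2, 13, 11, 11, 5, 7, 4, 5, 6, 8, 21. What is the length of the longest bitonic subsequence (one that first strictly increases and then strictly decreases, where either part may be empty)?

7

inc[i] = longest strictly increasing subsequence ending at i; dec[i] = longest strictly decreasing subsequence starting at i:
i:      1  2  3  4  5  6  7  8  9 10 11 12 13 14 15 16 17
a[i]:   4  6 23  5  5  4  2 13 11 11  5  7  4  5  6  8 21
inc:    1  2  3  2  2  1  1  3  3  3  2  3  2  3  4  5  6
dec:    2  4  5  3  3  2  1  4  3  3  2  2  1  1  1  1  1
Best peak at i=3 (value 23): inc=3, dec=5, length 3+5−1 = 7.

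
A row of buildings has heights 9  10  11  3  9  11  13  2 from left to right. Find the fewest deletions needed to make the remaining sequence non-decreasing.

3

Fewest deletions = n − (longest non-decreasing subsequence).
Patience tails:
9 → extends → [9]
10 → extends → [9, 10]
11 → extends → [9, 10, 11]
3 → replaces 9 → [3, 10, 11]
9 → replaces 10 → [3, 9, 11]
11 → extends → [3, 9, 11, 11]
13 → extends → [3, 9, 11, 11, 13]
2 → replaces 3 → [2, 9, 11, 11, 13]
Longest non-decreasing subsequence has length 5, so deletions = 8 − 5 = 3.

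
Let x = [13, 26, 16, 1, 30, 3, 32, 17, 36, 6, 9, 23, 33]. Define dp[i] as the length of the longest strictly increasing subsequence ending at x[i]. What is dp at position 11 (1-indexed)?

dp[i] = 1 + max{dp[j] : j<i, x[j]<x[i]} (or 1 if no such j):
i:      1  2  3  4  5  6  7  8  9 10 11 12 13
x[i]:  13 26 16  1 30  3 32 17 36  6  9 23 33
dp:     1  2  2  1  3  2  4  3  5  3  4  5  6
At index 11 the value is 4.

4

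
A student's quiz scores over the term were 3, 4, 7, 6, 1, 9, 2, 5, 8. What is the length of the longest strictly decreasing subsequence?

Let dp[i] be the longest strictly decreasing subsequence ending at i:
i:     1 2 3 4 5 6 7 8 9
a[i]:  3 4 7 6 1 9 2 5 8
dp:    1 1 1 2 3 1 3 3 2
Maximum is 3.

3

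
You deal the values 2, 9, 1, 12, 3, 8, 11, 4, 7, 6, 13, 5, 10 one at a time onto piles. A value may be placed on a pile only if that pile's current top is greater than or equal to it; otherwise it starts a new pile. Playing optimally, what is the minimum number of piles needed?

5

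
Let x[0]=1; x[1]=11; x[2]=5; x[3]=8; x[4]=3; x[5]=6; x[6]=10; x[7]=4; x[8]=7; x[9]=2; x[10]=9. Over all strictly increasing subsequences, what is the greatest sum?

Let S[i] be the best sum of a strictly increasing subsequence ending at i:
i:      0  1  2  3  4  5  6  7  8  9 10
x[i]:   1 11  5  8  3  6 10  4  7  2  9
S:      1 12  6 14  4 12 24  8 19  3 28
Maximum is 28 (e.g. 1 + 5 + 6 + 7 + 9).

28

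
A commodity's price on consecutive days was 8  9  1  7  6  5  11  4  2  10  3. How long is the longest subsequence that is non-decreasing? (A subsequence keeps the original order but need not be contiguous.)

3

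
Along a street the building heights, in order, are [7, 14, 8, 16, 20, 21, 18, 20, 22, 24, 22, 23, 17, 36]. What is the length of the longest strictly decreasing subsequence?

3

Let dp[i] be the longest strictly decreasing subsequence ending at i:
i:      1  2  3  4  5  6  7  8  9 10 11 12 13 14
a[i]:   7 14  8 16 20 21 18 20 22 24 22 23 17 36
dp:     1  1  2  1  1  1  2  2  1  1  2  2  3  1
Maximum is 3.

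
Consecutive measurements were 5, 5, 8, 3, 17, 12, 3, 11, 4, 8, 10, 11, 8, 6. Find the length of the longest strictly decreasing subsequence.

Negate each value so 'decreasing' becomes 'increasing', then run patience tails on the negated sequence:
-5 → extends → [-5]
-5 → already a tail → [-5]
-8 → replaces -5 → [-8]
-3 → extends → [-8, -3]
-17 → replaces -8 → [-17, -3]
-12 → replaces -3 → [-17, -12]
-3 → extends → [-17, -12, -3]
-11 → replaces -3 → [-17, -12, -11]
-4 → extends → [-17, -12, -11, -4]
-8 → replaces -4 → [-17, -12, -11, -8]
-10 → replaces -8 → [-17, -12, -11, -10]
-11 → already a tail → [-17, -12, -11, -10]
-8 → extends → [-17, -12, -11, -10, -8]
-6 → extends → [-17, -12, -11, -10, -8, -6]
Six tails, so the longest strictly decreasing subsequence of the original has length 6.

6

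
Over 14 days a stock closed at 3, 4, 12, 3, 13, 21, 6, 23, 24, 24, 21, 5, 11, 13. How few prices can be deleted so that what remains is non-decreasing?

Fewest deletions = n − (longest non-decreasing subsequence).
Patience tails:
3 → extends → [3]
4 → extends → [3, 4]
12 → extends → [3, 4, 12]
3 → replaces 4 → [3, 3, 12]
13 → extends → [3, 3, 12, 13]
21 → extends → [3, 3, 12, 13, 21]
6 → replaces 12 → [3, 3, 6, 13, 21]
23 → extends → [3, 3, 6, 13, 21, 23]
24 → extends → [3, 3, 6, 13, 21, 23, 24]
24 → extends → [3, 3, 6, 13, 21, 23, 24, 24]
21 → replaces 23 → [3, 3, 6, 13, 21, 21, 24, 24]
5 → replaces 6 → [3, 3, 5, 13, 21, 21, 24, 24]
11 → replaces 13 → [3, 3, 5, 11, 21, 21, 24, 24]
13 → replaces 21 → [3, 3, 5, 11, 13, 21, 24, 24]
Longest non-decreasing subsequence has length 8, so deletions = 14 − 8 = 6.

6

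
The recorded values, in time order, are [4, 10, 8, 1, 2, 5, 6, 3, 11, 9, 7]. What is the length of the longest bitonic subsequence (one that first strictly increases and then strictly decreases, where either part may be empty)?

7

inc[i] = longest strictly increasing subsequence ending at i; dec[i] = longest strictly decreasing subsequence starting at i:
i:      1  2  3  4  5  6  7  8  9 10 11
a[i]:   4 10  8  1  2  5  6  3 11  9  7
inc:    1  2  2  1  2  3  4  3  5  5  5
dec:    2  4  3  1  1  2  2  1  3  2  1
Best peak at i=9 (value 11): inc=5, dec=3, length 5+3−1 = 7.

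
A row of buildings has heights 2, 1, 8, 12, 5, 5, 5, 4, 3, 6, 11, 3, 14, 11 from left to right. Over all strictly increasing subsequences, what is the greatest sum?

Let S[i] be the best sum of a strictly increasing subsequence ending at i:
i:      1  2  3  4  5  6  7  8  9 10 11 12 13 14
a[i]:   2  1  8 12  5  5  5  4  3  6 11  3 14 11
S:      2  1 10 22  7  7  7  6  5 13 24  5 38 24
Maximum is 38 (e.g. 2 + 5 + 6 + 11 + 14).

38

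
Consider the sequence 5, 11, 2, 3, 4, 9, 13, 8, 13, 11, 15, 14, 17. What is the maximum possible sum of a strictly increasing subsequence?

Let S[i] be the best sum of a strictly increasing subsequence ending at i:
i:      1  2  3  4  5  6  7  8  9 10 11 12 13
a[i]:   5 11  2  3  4  9 13  8 13 11 15 14 17
S:      5 16  2  5  9 18 31 17 31 29 46 45 63
Maximum is 63 (e.g. 2 + 3 + 4 + 9 + 13 + 15 + 17).

63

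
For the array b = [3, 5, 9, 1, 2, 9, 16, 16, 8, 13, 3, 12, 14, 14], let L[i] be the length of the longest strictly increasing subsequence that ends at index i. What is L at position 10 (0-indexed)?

dp[i] = 1 + max{dp[j] : j<i, b[j]<b[i]} (or 1 if no such j):
i:      0  1  2  3  4  5  6  7  8  9 10 11 12 13
b[i]:   3  5  9  1  2  9 16 16  8 13  3 12 14 14
dp:     1  2  3  1  2  3  4  4  3  4  3  4  5  5
At index 10 the value is 3.

3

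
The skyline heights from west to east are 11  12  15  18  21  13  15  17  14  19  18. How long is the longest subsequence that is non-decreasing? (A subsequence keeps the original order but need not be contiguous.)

6

Let dp[i] be the length of the longest such subsequence ending at index i:
i:      1  2  3  4  5  6  7  8  9 10 11
a[i]:  11 12 15 18 21 13 15 17 14 19 18
dp:     1  2  3  4  5  3  4  5  4  6  6
Maximum dp value is 6.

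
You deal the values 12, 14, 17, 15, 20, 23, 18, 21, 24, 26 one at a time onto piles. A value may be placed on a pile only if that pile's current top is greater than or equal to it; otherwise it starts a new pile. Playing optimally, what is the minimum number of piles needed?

7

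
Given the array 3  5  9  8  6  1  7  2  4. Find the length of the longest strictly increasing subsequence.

Let dp[i] be the length of the longest such subsequence ending at index i:
i:     1 2 3 4 5 6 7 8 9
a[i]:  3 5 9 8 6 1 7 2 4
dp:    1 2 3 3 3 1 4 2 3
Maximum dp value is 4.

4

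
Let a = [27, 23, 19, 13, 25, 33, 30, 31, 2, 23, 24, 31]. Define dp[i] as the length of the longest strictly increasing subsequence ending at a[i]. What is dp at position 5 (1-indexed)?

dp[i] = 1 + max{dp[j] : j<i, a[j]<a[i]} (or 1 if no such j):
i:      1  2  3  4  5  6  7  8  9 10 11 12
a[i]:  27 23 19 13 25 33 30 31  2 23 24 31
dp:     1  1  1  1  2  3  3  4  1  2  3  4
At index 5 the value is 2.

2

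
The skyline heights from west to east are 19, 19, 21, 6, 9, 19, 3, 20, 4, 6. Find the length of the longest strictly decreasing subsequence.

3

Negate each value so 'decreasing' becomes 'increasing', then run patience tails on the negated sequence:
-19 → extends → [-19]
-19 → already a tail → [-19]
-21 → replaces -19 → [-21]
-6 → extends → [-21, -6]
-9 → replaces -6 → [-21, -9]
-19 → replaces -9 → [-21, -19]
-3 → extends → [-21, -19, -3]
-20 → replaces -19 → [-21, -20, -3]
-4 → replaces -3 → [-21, -20, -4]
-6 → replaces -4 → [-21, -20, -6]
Three tails, so the longest strictly decreasing subsequence of the original has length 3.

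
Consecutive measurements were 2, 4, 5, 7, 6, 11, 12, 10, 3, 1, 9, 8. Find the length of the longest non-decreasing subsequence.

6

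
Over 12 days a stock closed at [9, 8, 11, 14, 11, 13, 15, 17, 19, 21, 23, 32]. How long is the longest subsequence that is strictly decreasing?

Negate each value so 'decreasing' becomes 'increasing', then run patience tails on the negated sequence:
-9 → extends → [-9]
-8 → extends → [-9, -8]
-11 → replaces -9 → [-11, -8]
-14 → replaces -11 → [-14, -8]
-11 → replaces -8 → [-14, -11]
-13 → replaces -11 → [-14, -13]
-15 → replaces -14 → [-15, -13]
-17 → replaces -15 → [-17, -13]
-19 → replaces -17 → [-19, -13]
-21 → replaces -19 → [-21, -13]
-23 → replaces -21 → [-23, -13]
-32 → replaces -23 → [-32, -13]
Two tails, so the longest strictly decreasing subsequence of the original has length 2.

2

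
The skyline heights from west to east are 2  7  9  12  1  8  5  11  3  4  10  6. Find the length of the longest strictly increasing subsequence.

Track the smallest tail for each achievable length (strict):
2 → extends → [2]
7 → extends → [2, 7]
9 → extends → [2, 7, 9]
12 → extends → [2, 7, 9, 12]
1 → replaces 2 → [1, 7, 9, 12]
8 → replaces 9 → [1, 7, 8, 12]
5 → replaces 7 → [1, 5, 8, 12]
11 → replaces 12 → [1, 5, 8, 11]
3 → replaces 5 → [1, 3, 8, 11]
4 → replaces 8 → [1, 3, 4, 11]
10 → replaces 11 → [1, 3, 4, 10]
6 → replaces 10 → [1, 3, 4, 6]
Four tails, so the longest strictly increasing subsequence has length 4 (e.g. 2, 7, 9, 12).

4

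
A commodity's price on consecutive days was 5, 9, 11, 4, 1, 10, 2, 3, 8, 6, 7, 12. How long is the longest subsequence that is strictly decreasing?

4

Negate each value so 'decreasing' becomes 'increasing', then run patience tails on the negated sequence:
-5 → extends → [-5]
-9 → replaces -5 → [-9]
-11 → replaces -9 → [-11]
-4 → extends → [-11, -4]
-1 → extends → [-11, -4, -1]
-10 → replaces -4 → [-11, -10, -1]
-2 → replaces -1 → [-11, -10, -2]
-3 → replaces -2 → [-11, -10, -3]
-8 → replaces -3 → [-11, -10, -8]
-6 → extends → [-11, -10, -8, -6]
-7 → replaces -6 → [-11, -10, -8, -7]
-12 → replaces -11 → [-12, -10, -8, -7]
Four tails, so the longest strictly decreasing subsequence of the original has length 4.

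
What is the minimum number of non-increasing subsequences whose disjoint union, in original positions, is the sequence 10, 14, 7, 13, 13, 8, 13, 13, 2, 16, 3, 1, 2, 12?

4

The minimum number of non-increasing subsequences covering a sequence equals the length of its longest strictly increasing subsequence.
LIS length is 4 (e.g. 7, 8, 13, 16), so 4 piles are needed.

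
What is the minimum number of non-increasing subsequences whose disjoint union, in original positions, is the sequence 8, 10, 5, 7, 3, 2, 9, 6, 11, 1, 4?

The minimum number of non-increasing subsequences covering a sequence equals the length of its longest strictly increasing subsequence.
LIS length is 4 (e.g. 5, 7, 9, 11), so 4 piles are needed.

4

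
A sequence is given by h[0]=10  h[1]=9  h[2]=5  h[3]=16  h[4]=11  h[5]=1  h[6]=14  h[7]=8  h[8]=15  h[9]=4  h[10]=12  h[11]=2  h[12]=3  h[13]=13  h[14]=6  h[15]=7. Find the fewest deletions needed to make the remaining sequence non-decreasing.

11

Fewest deletions = n − (longest non-decreasing subsequence).
Patience tails:
10 → extends → [10]
9 → replaces 10 → [9]
5 → replaces 9 → [5]
16 → extends → [5, 16]
11 → replaces 16 → [5, 11]
1 → replaces 5 → [1, 11]
14 → extends → [1, 11, 14]
8 → replaces 11 → [1, 8, 14]
15 → extends → [1, 8, 14, 15]
4 → replaces 8 → [1, 4, 14, 15]
12 → replaces 14 → [1, 4, 12, 15]
2 → replaces 4 → [1, 2, 12, 15]
3 → replaces 12 → [1, 2, 3, 15]
13 → replaces 15 → [1, 2, 3, 13]
6 → replaces 13 → [1, 2, 3, 6]
7 → extends → [1, 2, 3, 6, 7]
Longest non-decreasing subsequence has length 5, so deletions = 16 − 5 = 11.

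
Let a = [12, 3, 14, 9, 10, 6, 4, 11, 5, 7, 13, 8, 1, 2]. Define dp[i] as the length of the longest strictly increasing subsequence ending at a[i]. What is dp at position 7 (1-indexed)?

2

dp[i] = 1 + max{dp[j] : j<i, a[j]<a[i]} (or 1 if no such j):
i:      1  2  3  4  5  6  7  8  9 10 11 12 13 14
a[i]:  12  3 14  9 10  6  4 11  5  7 13  8  1  2
dp:     1  1  2  2  3  2  2  4  3  4  5  5  1  2
At index 7 the value is 2.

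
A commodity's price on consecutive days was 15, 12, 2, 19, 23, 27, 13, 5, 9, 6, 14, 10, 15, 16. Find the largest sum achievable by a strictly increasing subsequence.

84

Let S[i] be the best sum of a strictly increasing subsequence ending at i:
i:      1  2  3  4  5  6  7  8  9 10 11 12 13 14
a[i]:  15 12  2 19 23 27 13  5  9  6 14 10 15 16
S:     15 12  2 34 57 84 25  7 16 13 39 26 54 70
Maximum is 84 (e.g. 15 + 19 + 23 + 27).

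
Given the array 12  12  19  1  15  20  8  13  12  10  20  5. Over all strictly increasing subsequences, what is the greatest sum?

Let S[i] be the best sum of a strictly increasing subsequence ending at i:
i:      1  2  3  4  5  6  7  8  9 10 11 12
a[i]:  12 12 19  1 15 20  8 13 12 10 20  5
S:     12 12 31  1 27 51  9 25 21 19 51  6
Maximum is 51 (e.g. 12 + 19 + 20).

51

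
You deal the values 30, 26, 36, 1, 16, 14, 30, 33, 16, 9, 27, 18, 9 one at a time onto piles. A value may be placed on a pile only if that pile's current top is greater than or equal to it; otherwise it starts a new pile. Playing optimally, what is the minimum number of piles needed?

The minimum number of non-increasing subsequences covering a sequence equals the length of its longest strictly increasing subsequence.
LIS length is 4 (e.g. 1, 16, 30, 33), so 4 piles are needed.

4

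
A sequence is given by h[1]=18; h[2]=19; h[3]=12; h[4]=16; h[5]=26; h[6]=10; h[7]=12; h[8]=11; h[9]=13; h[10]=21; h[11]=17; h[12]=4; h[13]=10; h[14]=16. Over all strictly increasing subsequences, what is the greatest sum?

63

Let S[i] be the best sum of a strictly increasing subsequence ending at i:
i:      1  2  3  4  5  6  7  8  9 10 11 12 13 14
h[i]:  18 19 12 16 26 10 12 11 13 21 17  4 10 16
S:     18 37 12 28 63 10 22 21 35 58 52  4 14 51
Maximum is 63 (e.g. 18 + 19 + 26).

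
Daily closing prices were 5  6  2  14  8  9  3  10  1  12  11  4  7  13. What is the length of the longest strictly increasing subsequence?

7

Let dp[i] be the length of the longest such subsequence ending at index i:
i:      1  2  3  4  5  6  7  8  9 10 11 12 13 14
a[i]:   5  6  2 14  8  9  3 10  1 12 11  4  7 13
dp:     1  2  1  3  3  4  2  5  1  6  6  3  4  7
Maximum dp value is 7.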